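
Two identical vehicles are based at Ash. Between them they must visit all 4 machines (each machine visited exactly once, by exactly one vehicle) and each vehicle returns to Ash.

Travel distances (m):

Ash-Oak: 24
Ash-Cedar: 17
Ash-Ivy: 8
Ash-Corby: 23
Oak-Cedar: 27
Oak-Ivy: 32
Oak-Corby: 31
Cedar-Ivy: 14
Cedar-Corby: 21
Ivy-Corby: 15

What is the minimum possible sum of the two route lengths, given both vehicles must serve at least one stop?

Try each way of splitting the stops between the two vehicles (each non-empty) and, for each split, find the best tour for each vehicle:
  {Oak} + {Cedar, Ivy, Corby}: 48 + 61 = 109
  {Cedar} + {Oak, Ivy, Corby}: 34 + 78 = 112
  {Oak, Cedar} + {Ivy, Corby}: 68 + 46 = 114
  {Ivy} + {Oak, Cedar, Corby}: 16 + 93 = 109
  {Oak, Ivy} + {Cedar, Corby}: 64 + 61 = 125
  {Cedar, Ivy} + {Oak, Corby}: 39 + 78 = 117
  … (7 splits in total)
Best: vehicle 1 Ash → Oak → Ash = 48; vehicle 2 Ash → Cedar → Corby → Ivy → Ash = 61; combined 109.

Minimum combined distance: 109 m.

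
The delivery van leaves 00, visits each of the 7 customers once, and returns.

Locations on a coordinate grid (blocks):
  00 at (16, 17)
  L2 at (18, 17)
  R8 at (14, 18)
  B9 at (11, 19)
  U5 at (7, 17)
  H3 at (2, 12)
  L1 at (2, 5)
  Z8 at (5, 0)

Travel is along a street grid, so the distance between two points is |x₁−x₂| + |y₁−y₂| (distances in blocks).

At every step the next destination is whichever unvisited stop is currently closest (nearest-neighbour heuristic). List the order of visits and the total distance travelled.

Nearest-neighbour total = 70 blocks; route 00 → L2 → R8 → B9 → U5 → H3 → L1 → Z8 → 00.

00 → [L2:2 / R8:3 / B9:7 / U5:9 / H3:19 / L1:26 / Z8:28] → L2 (2)
L2 → [R8:5 / B9:9 / U5:11 / H3:21 / L1:28 / Z8:30] → R8 (5)
R8 → [B9:4 / U5:8 / H3:18 / L1:25 / Z8:27] → B9 (4)
B9 → [U5:6 / H3:16 / L1:23 / Z8:25] → U5 (6)
U5 → [H3:10 / L1:17 / Z8:19] → H3 (10)
H3 → [L1:7 / Z8:15] → L1 (7)
L1 → [Z8:8] → Z8 (8)
Return Z8→00: 28.
Total = 2 + 5 + 4 + 6 + 10 + 7 + 8 + 28 = 70.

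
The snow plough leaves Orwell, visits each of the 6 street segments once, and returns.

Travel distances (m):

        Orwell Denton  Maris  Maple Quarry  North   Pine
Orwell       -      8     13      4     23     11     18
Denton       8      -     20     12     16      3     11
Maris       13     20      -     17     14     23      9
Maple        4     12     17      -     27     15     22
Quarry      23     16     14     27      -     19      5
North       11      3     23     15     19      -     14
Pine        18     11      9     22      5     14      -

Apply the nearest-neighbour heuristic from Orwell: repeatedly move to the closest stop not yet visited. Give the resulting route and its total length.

From Orwell: distances to unvisited — Maple=4, Denton=8, North=11, Maris=13, Pine=18, Quarry=23. Nearest is Maple (4).
From Maple: distances to unvisited — Denton=12, North=15, Maris=17, Pine=22, Quarry=27. Nearest is Denton (12).
From Denton: distances to unvisited — North=3, Pine=11, Quarry=16, Maris=20. Nearest is North (3).
From North: distances to unvisited — Pine=14, Quarry=19, Maris=23. Nearest is Pine (14).
From Pine: distances to unvisited — Quarry=5, Maris=9. Nearest is Quarry (5).
From Quarry: distances to unvisited — Maris=14. Nearest is Maris (14).
Return Maris→Orwell: 13.
Total = 4 + 12 + 3 + 14 + 5 + 14 + 13 = 65.

Total distance 65 m via the nearest-neighbour route Orwell → Maple → Denton → North → Pine → Quarry → Maris → Orwell.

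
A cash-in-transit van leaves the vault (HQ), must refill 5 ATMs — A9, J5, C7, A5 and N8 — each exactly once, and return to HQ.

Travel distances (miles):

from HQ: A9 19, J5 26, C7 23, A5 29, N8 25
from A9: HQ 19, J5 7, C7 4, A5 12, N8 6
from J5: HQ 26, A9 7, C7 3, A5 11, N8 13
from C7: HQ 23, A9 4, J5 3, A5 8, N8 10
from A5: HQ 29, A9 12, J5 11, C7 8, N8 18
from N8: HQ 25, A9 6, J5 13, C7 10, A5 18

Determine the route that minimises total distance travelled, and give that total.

Minimum total distance: 78 miles.

HQ → A9 → J5 → C7 → A5 → N8 → HQ: 19+7+3+8+18+25 = 80
HQ → A9 → J5 → C7 → N8 → A5 → HQ: 19+7+3+10+18+29 = 86
HQ → A9 → J5 → A5 → C7 → N8 → HQ: 19+7+11+8+10+25 = 80
HQ → A9 → J5 → A5 → N8 → C7 → HQ: 19+7+11+18+10+23 = 88
HQ → A9 → J5 → N8 → C7 → A5 → HQ: 19+7+13+10+8+29 = 86
HQ → A9 → J5 → N8 → A5 → C7 → HQ: 19+7+13+18+8+23 = 88
HQ → A9 → C7 → J5 → A5 → N8 → HQ: 19+4+3+11+18+25 = 80
HQ → A9 → C7 → J5 → N8 → A5 → HQ: 19+4+3+13+18+29 = 86
HQ → A9 → C7 → A5 → J5 → N8 → HQ: 19+4+8+11+13+25 = 80
HQ → A9 → C7 → A5 → N8 → J5 → HQ: 19+4+8+18+13+26 = 88
HQ → A9 → C7 → N8 → J5 → A5 → HQ: 19+4+10+13+11+29 = 86
HQ → A9 → C7 → N8 → A5 → J5 → HQ: 19+4+10+18+11+26 = 88
HQ → A9 → A5 → J5 → C7 → N8 → HQ: 19+12+11+3+10+25 = 80
HQ → A9 → A5 → J5 → N8 → C7 → HQ: 19+12+11+13+10+23 = 88
… (46 more)
HQ → A9 → N8 → J5 → C7 → A5 → HQ: 19+6+13+3+8+29 = 78  ← best
The minimum is 78.
One optimal route: HQ → A9 → N8 → J5 → C7 → A5 → HQ (or its reverse).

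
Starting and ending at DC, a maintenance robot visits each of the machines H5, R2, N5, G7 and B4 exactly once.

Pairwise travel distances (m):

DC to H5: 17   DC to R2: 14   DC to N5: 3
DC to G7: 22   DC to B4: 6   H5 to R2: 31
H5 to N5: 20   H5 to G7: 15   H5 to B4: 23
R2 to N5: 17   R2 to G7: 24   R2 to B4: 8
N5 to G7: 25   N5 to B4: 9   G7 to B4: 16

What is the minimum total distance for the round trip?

There are 60 distinct closed tours to check (reversals are equivalent).
DC-H5-R2-N5-G7-B4-DC: 17+31+17+25+16+6 = 112
DC-H5-R2-N5-B4-G7-DC: 17+31+17+9+16+22 = 112
DC-H5-R2-G7-N5-B4-DC: 17+31+24+25+9+6 = 112
DC-H5-R2-G7-B4-N5-DC: 17+31+24+16+9+3 = 100
DC-H5-R2-B4-N5-G7-DC: 17+31+8+9+25+22 = 112
DC-H5-R2-B4-G7-N5-DC: 17+31+8+16+25+3 = 100
DC-H5-N5-R2-G7-B4-DC: 17+20+17+24+16+6 = 100
DC-H5-N5-R2-B4-G7-DC: 17+20+17+8+16+22 = 100
DC-H5-N5-G7-R2-B4-DC: 17+20+25+24+8+6 = 100
DC-H5-N5-G7-B4-R2-DC: 17+20+25+16+8+14 = 100
DC-H5-N5-B4-R2-G7-DC: 17+20+9+8+24+22 = 100
DC-H5-N5-B4-G7-R2-DC: 17+20+9+16+24+14 = 100
DC-H5-G7-R2-N5-B4-DC: 17+15+24+17+9+6 = 88
DC-H5-G7-R2-B4-N5-DC: 17+15+24+8+9+3 = 76
… (46 more)
The minimum is 76.
One optimal route: DC → H5 → G7 → R2 → B4 → N5 → DC (or its reverse).

76 m — the shortest possible round trip.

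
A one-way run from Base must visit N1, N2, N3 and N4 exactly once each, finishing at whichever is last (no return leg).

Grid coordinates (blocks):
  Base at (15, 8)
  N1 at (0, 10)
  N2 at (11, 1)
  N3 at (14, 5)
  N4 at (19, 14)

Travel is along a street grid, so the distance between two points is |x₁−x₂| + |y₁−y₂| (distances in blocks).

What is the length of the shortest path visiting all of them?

There are 4! = 24 possible orderings.
Base → N1 → N2 → N3 → N4: 17+20+7+14 = 58
Base → N1 → N2 → N4 → N3: 17+20+21+14 = 72
Base → N1 → N3 → N2 → N4: 17+19+7+21 = 64
Base → N1 → N3 → N4 → N2: 17+19+14+21 = 71
Base → N1 → N4 → N2 → N3: 17+23+21+7 = 68
Base → N1 → N4 → N3 → N2: 17+23+14+7 = 61
Base → N2 → N1 → N3 → N4: 11+20+19+14 = 64
Base → N2 → N1 → N4 → N3: 11+20+23+14 = 68
Base → N2 → N3 → N1 → N4: 11+7+19+23 = 60
Base → N2 → N3 → N4 → N1: 11+7+14+23 = 55
Base → N2 → N4 → N1 → N3: 11+21+23+19 = 74
Base → N2 → N4 → N3 → N1: 11+21+14+19 = 65
Base → N3 → N1 → N2 → N4: 4+19+20+21 = 64
Base → N3 → N1 → N4 → N2: 4+19+23+21 = 67
… (10 more)
Base → N4 → N3 → N2 → N1: 10+14+7+20 = 51  ← best
The minimum is 51.
One shortest path: Base → N4 → N3 → N2 → N1.

Minimum one-way distance = 51 blocks.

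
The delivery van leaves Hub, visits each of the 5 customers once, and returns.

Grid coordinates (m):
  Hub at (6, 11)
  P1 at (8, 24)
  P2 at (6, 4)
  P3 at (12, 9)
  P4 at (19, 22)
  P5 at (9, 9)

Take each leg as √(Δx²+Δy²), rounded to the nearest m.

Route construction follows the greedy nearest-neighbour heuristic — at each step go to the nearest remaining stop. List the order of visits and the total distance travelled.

At Hub the remaining stops are P5 4, P3 6, P2 7, P1 13, P4 17; go to P5.
At P5 the remaining stops are P3 3, P2 6, P1 15, P4 16; go to P3.
At P3 the remaining stops are P2 8, P4 15, P1 16; go to P2.
At P2 the remaining stops are P1 20, P4 22; go to P1.
At P1 the remaining stops are P4 11; go to P4.
Return P4→Hub: 17.
Total = 4 + 3 + 8 + 20 + 11 + 17 = 63.

Nearest-neighbour total = 63 m; route Hub → P5 → P3 → P2 → P1 → P4 → Hub.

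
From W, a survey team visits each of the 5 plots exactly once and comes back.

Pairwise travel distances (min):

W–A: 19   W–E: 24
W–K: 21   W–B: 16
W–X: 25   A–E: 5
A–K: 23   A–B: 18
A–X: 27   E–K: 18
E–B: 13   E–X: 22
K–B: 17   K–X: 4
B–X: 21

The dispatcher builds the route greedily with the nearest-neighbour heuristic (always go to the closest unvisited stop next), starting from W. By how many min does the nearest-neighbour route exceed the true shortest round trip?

Excess over optimum: 3 min.

From W: B=16, A=19, K=21, E=24, X=25 → choose B (16).
From B: E=13, K=17, A=18, X=21 → choose E (13).
From E: A=5, K=18, X=22 → choose A (5).
From A: K=23, X=27 → choose K (23).
From K: X=4 → choose X (4).
NN route W → B → E → A → K → X → W costs 86.
Optimal: W → A → E → K → X → B → W costs 83 (by enumerating all 60 distinct tours).
Excess = 86 − 83 = 3.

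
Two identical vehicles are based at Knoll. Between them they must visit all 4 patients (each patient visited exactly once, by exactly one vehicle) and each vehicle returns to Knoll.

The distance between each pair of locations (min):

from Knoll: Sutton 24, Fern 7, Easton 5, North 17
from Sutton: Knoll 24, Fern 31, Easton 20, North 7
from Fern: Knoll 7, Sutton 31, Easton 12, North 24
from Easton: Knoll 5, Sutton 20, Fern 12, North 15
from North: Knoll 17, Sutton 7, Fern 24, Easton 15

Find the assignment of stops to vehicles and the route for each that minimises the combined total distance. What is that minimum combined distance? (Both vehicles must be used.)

63 min — the smallest possible combined total.

Check every non-empty split of the stops between the two vehicles; for each half take its own optimal tour:
  {Sutton} + {Fern, Easton, North}: 48 + 51 = 99
  {Fern} + {Sutton, Easton, North}: 14 + 49 = 63
  {Sutton, Fern} + {Easton, North}: 62 + 37 = 99
  {Easton} + {Sutton, Fern, North}: 10 + 62 = 72
  {Sutton, Easton} + {Fern, North}: 49 + 48 = 97
  {Fern, Easton} + {Sutton, North}: 24 + 48 = 72
  … (7 splits in total)
Best: vehicle 1 Knoll → Fern → Knoll = 14; vehicle 2 Knoll → Easton → Sutton → North → Knoll = 49; combined 63.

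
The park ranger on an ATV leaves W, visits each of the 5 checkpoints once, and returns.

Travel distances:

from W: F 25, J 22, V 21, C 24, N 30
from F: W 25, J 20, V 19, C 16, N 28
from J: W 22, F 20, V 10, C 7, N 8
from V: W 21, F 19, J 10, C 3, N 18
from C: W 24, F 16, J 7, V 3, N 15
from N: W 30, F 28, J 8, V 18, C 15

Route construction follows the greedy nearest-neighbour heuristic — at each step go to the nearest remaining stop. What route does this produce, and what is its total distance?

W → [V:21 / J:22 / C:24 / F:25 / N:30] → V (21)
V → [C:3 / J:10 / N:18 / F:19] → C (3)
C → [J:7 / N:15 / F:16] → J (7)
J → [N:8 / F:20] → N (8)
N → [F:28] → F (28)
Return F→W: 25.
Total = 21 + 3 + 7 + 8 + 28 + 25 = 92.

Total distance 92 via the nearest-neighbour route W → V → C → J → N → F → W.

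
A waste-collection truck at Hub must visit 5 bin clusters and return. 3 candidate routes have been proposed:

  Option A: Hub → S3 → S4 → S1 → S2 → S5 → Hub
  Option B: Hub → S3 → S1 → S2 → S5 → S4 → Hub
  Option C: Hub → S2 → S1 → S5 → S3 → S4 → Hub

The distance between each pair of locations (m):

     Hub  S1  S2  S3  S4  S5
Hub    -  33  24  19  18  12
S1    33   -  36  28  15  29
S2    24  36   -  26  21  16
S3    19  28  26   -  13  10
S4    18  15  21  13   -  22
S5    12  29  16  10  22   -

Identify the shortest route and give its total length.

Option A: 19 + 13 + 15 + 36 + 16 + 12 = 111
Option B: 19 + 28 + 36 + 16 + 22 + 18 = 139
Option C: 24 + 36 + 29 + 10 + 13 + 18 = 130

111 m — Option A is the shortest.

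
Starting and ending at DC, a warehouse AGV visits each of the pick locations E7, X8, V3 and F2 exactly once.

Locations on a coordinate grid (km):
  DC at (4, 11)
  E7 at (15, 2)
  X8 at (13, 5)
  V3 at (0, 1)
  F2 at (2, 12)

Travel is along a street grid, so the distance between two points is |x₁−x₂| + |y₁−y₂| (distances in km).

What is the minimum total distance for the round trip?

DC→E7→X8→V3→F2→DC: 20+5+17+13+3 = 58
DC→E7→X8→F2→V3→DC: 20+5+18+13+14 = 70
DC→E7→V3→X8→F2→DC: 20+16+17+18+3 = 74
DC→E7→V3→F2→X8→DC: 20+16+13+18+15 = 82
DC→E7→F2→X8→V3→DC: 20+23+18+17+14 = 92
DC→E7→F2→V3→X8→DC: 20+23+13+17+15 = 88
DC→X8→E7→V3→F2→DC: 15+5+16+13+3 = 52
DC→X8→E7→F2→V3→DC: 15+5+23+13+14 = 70
DC→X8→V3→E7→F2→DC: 15+17+16+23+3 = 74
DC→X8→F2→E7→V3→DC: 15+18+23+16+14 = 86
DC→V3→E7→X8→F2→DC: 14+16+5+18+3 = 56
DC→V3→X8→E7→F2→DC: 14+17+5+23+3 = 62
The minimum is 52.
One optimal route: DC → X8 → E7 → V3 → F2 → DC (or its reverse).

52 km — the shortest possible round trip.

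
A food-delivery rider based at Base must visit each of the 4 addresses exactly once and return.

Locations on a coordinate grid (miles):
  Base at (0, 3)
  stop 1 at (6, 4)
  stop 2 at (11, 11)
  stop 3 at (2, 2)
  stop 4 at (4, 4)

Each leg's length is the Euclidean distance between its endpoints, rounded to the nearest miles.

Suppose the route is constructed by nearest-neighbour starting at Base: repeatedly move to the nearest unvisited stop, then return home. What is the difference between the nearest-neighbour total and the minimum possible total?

Excess over optimum: 1 miles.

From Base: stop 3=2, stop 4=4, stop 1=6, stop 2=14 → choose stop 3 (2).
From stop 3: stop 4=3, stop 1=4, stop 2=13 → choose stop 4 (3).
From stop 4: stop 1=2, stop 2=10 → choose stop 1 (2).
From stop 1: stop 2=9 → choose stop 2 (9).
NN route Base → stop 3 → stop 4 → stop 1 → stop 2 → Base costs 30.
Optimal: Base → stop 3 → stop 1 → stop 2 → stop 4 → Base costs 29 (by enumerating all 12 distinct tours).
Excess = 30 − 29 = 1.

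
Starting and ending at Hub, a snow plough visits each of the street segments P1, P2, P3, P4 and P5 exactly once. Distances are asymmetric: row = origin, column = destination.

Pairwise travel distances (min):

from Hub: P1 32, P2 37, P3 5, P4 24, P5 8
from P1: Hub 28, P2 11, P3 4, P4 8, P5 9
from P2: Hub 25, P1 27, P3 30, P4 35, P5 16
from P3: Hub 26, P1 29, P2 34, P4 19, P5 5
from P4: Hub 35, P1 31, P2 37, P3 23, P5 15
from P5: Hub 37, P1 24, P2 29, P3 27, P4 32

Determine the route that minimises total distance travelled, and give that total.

Hub - P1 - P2 - P3 - P4 - P5 - Hub: 32+11+30+19+15+37 = 144
Hub - P1 - P2 - P3 - P5 - P4 - Hub: 32+11+30+5+32+35 = 145
Hub - P1 - P2 - P4 - P3 - P5 - Hub: 32+11+35+23+5+37 = 143
Hub - P1 - P2 - P4 - P5 - P3 - Hub: 32+11+35+15+27+26 = 146
Hub - P1 - P2 - P5 - P3 - P4 - Hub: 32+11+16+27+19+35 = 140
Hub - P1 - P2 - P5 - P4 - P3 - Hub: 32+11+16+32+23+26 = 140
Hub - P1 - P3 - P2 - P4 - P5 - Hub: 32+4+34+35+15+37 = 157
Hub - P1 - P3 - P2 - P5 - P4 - Hub: 32+4+34+16+32+35 = 153
Hub - P1 - P3 - P4 - P2 - P5 - Hub: 32+4+19+37+16+37 = 145
Hub - P1 - P3 - P4 - P5 - P2 - Hub: 32+4+19+15+29+25 = 124
Hub - P1 - P3 - P5 - P2 - P4 - Hub: 32+4+5+29+35+35 = 140
Hub - P1 - P3 - P5 - P4 - P2 - Hub: 32+4+5+32+37+25 = 135
Hub - P1 - P4 - P2 - P3 - P5 - Hub: 32+8+37+30+5+37 = 149
Hub - P1 - P4 - P2 - P5 - P3 - Hub: 32+8+37+16+27+26 = 146
… (106 more)
Hub - P3 - P4 - P5 - P1 - P2 - Hub: 5+19+15+24+11+25 = 99  ← best
The minimum is 99.
One optimal route: Hub → P3 → P4 → P5 → P1 → P2 → Hub.

Shortest round trip = 99 min.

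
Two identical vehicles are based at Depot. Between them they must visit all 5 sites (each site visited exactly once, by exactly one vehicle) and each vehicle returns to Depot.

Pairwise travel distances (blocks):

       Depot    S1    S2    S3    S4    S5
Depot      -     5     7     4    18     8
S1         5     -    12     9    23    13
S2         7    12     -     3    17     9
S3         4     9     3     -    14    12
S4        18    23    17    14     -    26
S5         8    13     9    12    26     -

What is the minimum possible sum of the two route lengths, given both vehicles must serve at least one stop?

Try each way of splitting the stops between the two vehicles (each non-empty) and, for each split, find the best tour for each vehicle:
  {S1} + {S2, S3, S4, S5}: 10 + 52 = 62
  {S2} + {S1, S3, S4, S5}: 14 + 62 = 76
  {S1, S2} + {S3, S4, S5}: 24 + 52 = 76
  {S3} + {S1, S2, S4, S5}: 8 + 62 = 70
  {S1, S3} + {S2, S4, S5}: 18 + 52 = 70
  {S2, S3} + {S1, S4, S5}: 14 + 62 = 76
  … (15 splits in total)
Best: vehicle 1 Depot → S1 → Depot = 10; vehicle 2 Depot → S3 → S4 → S2 → S5 → Depot = 52; combined 62.

62 blocks — the smallest possible combined total.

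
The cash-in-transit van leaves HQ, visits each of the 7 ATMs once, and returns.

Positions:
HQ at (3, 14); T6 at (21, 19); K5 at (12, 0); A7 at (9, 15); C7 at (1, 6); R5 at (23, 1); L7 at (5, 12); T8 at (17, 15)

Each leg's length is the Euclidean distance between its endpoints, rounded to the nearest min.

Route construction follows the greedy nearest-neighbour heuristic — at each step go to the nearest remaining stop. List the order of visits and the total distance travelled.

HQ → [L7:3 / A7:6 / C7:8 / T8:14 / K5:17 / T6:19 / R5:24] → L7 (3)
L7 → [A7:5 / C7:7 / T8:12 / K5:14 / T6:17 / R5:21] → A7 (5)
A7 → [T8:8 / C7:12 / T6:13 / K5:15 / R5:20] → T8 (8)
T8 → [T6:6 / R5:15 / K5:16 / C7:18] → T6 (6)
T6 → [R5:18 / K5:21 / C7:24] → R5 (18)
R5 → [K5:11 / C7:23] → K5 (11)
K5 → [C7:13] → C7 (13)
Return C7→HQ: 8.
Total = 3 + 5 + 8 + 6 + 18 + 11 + 13 + 8 = 72.

Total distance 72 min via the nearest-neighbour route HQ → L7 → A7 → T8 → T6 → R5 → K5 → C7 → HQ.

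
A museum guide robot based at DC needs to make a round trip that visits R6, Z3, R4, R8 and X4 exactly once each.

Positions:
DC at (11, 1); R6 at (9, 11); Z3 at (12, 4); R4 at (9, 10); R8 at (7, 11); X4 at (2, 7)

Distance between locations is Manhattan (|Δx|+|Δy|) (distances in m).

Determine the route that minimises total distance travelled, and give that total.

DC → R6 → Z3 → R4 → R8 → X4 → DC: 12+10+9+3+9+15 = 58
DC → R6 → Z3 → R4 → X4 → R8 → DC: 12+10+9+10+9+14 = 64
DC → R6 → Z3 → R8 → R4 → X4 → DC: 12+10+12+3+10+15 = 62
DC → R6 → Z3 → R8 → X4 → R4 → DC: 12+10+12+9+10+11 = 64
DC → R6 → Z3 → X4 → R4 → R8 → DC: 12+10+13+10+3+14 = 62
DC → R6 → Z3 → X4 → R8 → R4 → DC: 12+10+13+9+3+11 = 58
DC → R6 → R4 → Z3 → R8 → X4 → DC: 12+1+9+12+9+15 = 58
DC → R6 → R4 → Z3 → X4 → R8 → DC: 12+1+9+13+9+14 = 58
DC → R6 → R4 → R8 → Z3 → X4 → DC: 12+1+3+12+13+15 = 56
DC → R6 → R4 → R8 → X4 → Z3 → DC: 12+1+3+9+13+4 = 42
DC → R6 → R4 → X4 → Z3 → R8 → DC: 12+1+10+13+12+14 = 62
DC → R6 → R4 → X4 → R8 → Z3 → DC: 12+1+10+9+12+4 = 48
DC → R6 → R8 → Z3 → R4 → X4 → DC: 12+2+12+9+10+15 = 60
DC → R6 → R8 → Z3 → X4 → R4 → DC: 12+2+12+13+10+11 = 60
… (46 more)
DC → Z3 → R4 → R6 → R8 → X4 → DC: 4+9+1+2+9+15 = 40  ← best
The minimum is 40.
One optimal route: DC → Z3 → R4 → R6 → R8 → X4 → DC (or its reverse).

Minimum total distance: 40 m.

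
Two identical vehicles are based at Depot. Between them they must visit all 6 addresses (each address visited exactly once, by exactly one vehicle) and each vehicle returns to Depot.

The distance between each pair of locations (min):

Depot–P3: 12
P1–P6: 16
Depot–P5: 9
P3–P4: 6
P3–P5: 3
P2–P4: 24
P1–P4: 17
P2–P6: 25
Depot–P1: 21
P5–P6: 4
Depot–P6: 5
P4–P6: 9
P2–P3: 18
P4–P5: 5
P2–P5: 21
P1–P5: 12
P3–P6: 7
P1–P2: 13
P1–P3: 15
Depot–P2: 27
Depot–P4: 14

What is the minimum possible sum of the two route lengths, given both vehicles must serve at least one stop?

Minimum combined distance: 82 min.

Try each way of splitting the stops between the two vehicles (each non-empty) and, for each split, find the best tour for each vehicle:
  {P1} + {P2, P3, P4, P5, P6}: 42 + 65 = 107
  {P2} + {P1, P3, P4, P5, P6}: 54 + 56 = 110
  {P1, P2} + {P3, P4, P5, P6}: 61 + 32 = 93
  {P3} + {P1, P2, P4, P5, P6}: 24 + 71 = 95
  {P1, P3} + {P2, P4, P5, P6}: 48 + 65 = 113
  {P2, P3} + {P1, P4, P5, P6}: 57 + 52 = 109
  … (31 splits in total)
  {P1, P2, P3, P4, P5} + {P6}: 72 + 10 = 82  ← best
Best: vehicle 1 Depot → P1 → P2 → P3 → P4 → P5 → Depot = 72; vehicle 2 Depot → P6 → Depot = 10; combined 82.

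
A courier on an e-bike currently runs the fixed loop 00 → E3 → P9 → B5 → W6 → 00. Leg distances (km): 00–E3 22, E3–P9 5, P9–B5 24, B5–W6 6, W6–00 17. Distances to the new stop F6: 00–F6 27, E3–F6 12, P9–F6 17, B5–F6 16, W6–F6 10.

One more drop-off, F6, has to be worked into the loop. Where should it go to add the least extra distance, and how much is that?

Insertion cost between consecutive stops i–j is d(i,F6) + d(F6,j) − d(i,j):
  between 00 and E3: 27 + 12 − 22 = 17
  between E3 and P9: 12 + 17 − 5 = 24
  between P9 and B5: 17 + 16 − 24 = 9
  between B5 and W6: 16 + 10 − 6 = 20
  between W6 and 00: 10 + 27 − 17 = 20
Cheapest insertion is between P9 and B5, adding 9.
New total = 74 + 9 = 83.

Adding 9 km by placing F6 on the P9–B5 leg.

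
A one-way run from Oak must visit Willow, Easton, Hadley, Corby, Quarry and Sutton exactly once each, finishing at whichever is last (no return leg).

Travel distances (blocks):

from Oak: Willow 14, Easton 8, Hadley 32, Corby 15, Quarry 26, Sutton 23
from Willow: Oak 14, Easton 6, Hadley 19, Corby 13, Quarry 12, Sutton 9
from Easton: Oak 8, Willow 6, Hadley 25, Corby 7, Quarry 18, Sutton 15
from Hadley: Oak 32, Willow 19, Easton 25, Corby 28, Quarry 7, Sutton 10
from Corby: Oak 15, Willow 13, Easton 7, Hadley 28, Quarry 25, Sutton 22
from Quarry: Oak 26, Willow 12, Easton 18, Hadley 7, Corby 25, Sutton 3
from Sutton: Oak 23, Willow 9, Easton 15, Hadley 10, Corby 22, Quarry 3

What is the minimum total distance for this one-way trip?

47 blocks — the minimum one-way total.

There are 6! = 720 possible orderings.
Oak→Willow→Easton→Hadley→Corby→Quarry→Sutton: 14+6+25+28+25+3 = 101
Oak→Willow→Easton→Hadley→Corby→Sutton→Quarry: 14+6+25+28+22+3 = 98
Oak→Willow→Easton→Hadley→Quarry→Corby→Sutton: 14+6+25+7+25+22 = 99
Oak→Willow→Easton→Hadley→Quarry→Sutton→Corby: 14+6+25+7+3+22 = 77
Oak→Willow→Easton→Hadley→Sutton→Corby→Quarry: 14+6+25+10+22+25 = 102
Oak→Willow→Easton→Hadley→Sutton→Quarry→Corby: 14+6+25+10+3+25 = 83
Oak→Willow→Easton→Corby→Hadley→Quarry→Sutton: 14+6+7+28+7+3 = 65
Oak→Willow→Easton→Corby→Hadley→Sutton→Quarry: 14+6+7+28+10+3 = 68
… (712 more)
Oak→Easton→Corby→Willow→Sutton→Quarry→Hadley: 8+7+13+9+3+7 = 47  ← best
The minimum is 47.
One shortest path: Oak → Easton → Corby → Willow → Sutton → Quarry → Hadley.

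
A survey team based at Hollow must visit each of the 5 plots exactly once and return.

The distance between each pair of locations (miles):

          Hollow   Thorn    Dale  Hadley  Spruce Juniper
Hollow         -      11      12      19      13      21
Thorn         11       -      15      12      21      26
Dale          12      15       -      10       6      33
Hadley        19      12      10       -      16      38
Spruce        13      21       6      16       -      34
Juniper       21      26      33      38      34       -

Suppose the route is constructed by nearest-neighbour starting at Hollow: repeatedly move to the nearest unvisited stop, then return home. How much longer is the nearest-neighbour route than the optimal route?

6 miles longer than the optimal tour.

Hollow: Thorn=11, Dale=12, Spruce=13, Hadley=19, Juniper=21 ⇒ Thorn
Thorn: Hadley=12, Dale=15, Spruce=21, Juniper=26 ⇒ Hadley
Hadley: Dale=10, Spruce=16, Juniper=38 ⇒ Dale
Dale: Spruce=6, Juniper=33 ⇒ Spruce
Spruce: Juniper=34 ⇒ Juniper
NN route Hollow → Thorn → Hadley → Dale → Spruce → Juniper → Hollow costs 94.
Optimal: Hollow → Spruce → Dale → Hadley → Thorn → Juniper → Hollow costs 88 (by enumerating all 60 distinct tours).
Excess = 94 − 88 = 6.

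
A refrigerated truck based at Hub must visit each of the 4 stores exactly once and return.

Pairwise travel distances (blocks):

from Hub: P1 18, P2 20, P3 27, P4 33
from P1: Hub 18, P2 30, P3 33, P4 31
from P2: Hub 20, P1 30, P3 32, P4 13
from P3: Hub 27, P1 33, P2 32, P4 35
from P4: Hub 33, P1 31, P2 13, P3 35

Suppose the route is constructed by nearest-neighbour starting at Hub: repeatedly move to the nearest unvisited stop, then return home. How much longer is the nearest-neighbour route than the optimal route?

Hub: P1=18, P2=20, P3=27, P4=33 ⇒ P1
P1: P2=30, P4=31, P3=33 ⇒ P2
P2: P4=13, P3=32 ⇒ P4
P4: P3=35 ⇒ P3
NN route Hub → P1 → P2 → P4 → P3 → Hub costs 123.
Optimal: Hub → P1 → P3 → P4 → P2 → Hub costs 119 (by enumerating all 12 distinct tours).
Excess = 123 − 119 = 4.

The nearest-neighbour route is 4 blocks longer than optimal.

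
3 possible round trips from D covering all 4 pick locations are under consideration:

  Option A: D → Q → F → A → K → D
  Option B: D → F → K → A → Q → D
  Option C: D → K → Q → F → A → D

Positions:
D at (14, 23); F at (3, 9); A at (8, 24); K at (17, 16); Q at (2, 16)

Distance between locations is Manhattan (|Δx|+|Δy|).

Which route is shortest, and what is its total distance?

Shortest is Option C, total 60.

Option A: 19 + 8 + 20 + 17 + 10 = 74
Option B: 25 + 21 + 17 + 14 + 19 = 96
Option C: 10 + 15 + 8 + 20 + 7 = 60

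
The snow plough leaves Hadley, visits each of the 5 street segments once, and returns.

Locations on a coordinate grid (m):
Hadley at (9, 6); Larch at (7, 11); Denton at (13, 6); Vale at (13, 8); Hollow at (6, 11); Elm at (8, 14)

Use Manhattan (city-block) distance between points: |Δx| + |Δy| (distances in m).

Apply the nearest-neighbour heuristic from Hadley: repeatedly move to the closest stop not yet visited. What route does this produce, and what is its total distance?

From Hadley: distances to unvisited — Denton=4, Vale=6, Larch=7, Hollow=8, Elm=9. Nearest is Denton (4).
From Denton: distances to unvisited — Vale=2, Larch=11, Hollow=12, Elm=13. Nearest is Vale (2).
From Vale: distances to unvisited — Larch=9, Hollow=10, Elm=11. Nearest is Larch (9).
From Larch: distances to unvisited — Hollow=1, Elm=4. Nearest is Hollow (1).
From Hollow: distances to unvisited — Elm=5. Nearest is Elm (5).
Return Elm→Hadley: 9.
Total = 4 + 2 + 9 + 1 + 5 + 9 = 30.

30 m along Hadley → Denton → Vale → Larch → Hollow → Elm → Hadley.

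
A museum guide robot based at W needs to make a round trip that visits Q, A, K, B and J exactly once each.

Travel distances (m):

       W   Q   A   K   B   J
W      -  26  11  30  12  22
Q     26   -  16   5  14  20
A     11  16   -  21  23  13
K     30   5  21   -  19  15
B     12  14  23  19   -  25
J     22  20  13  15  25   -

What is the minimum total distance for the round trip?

70 m — the shortest possible round trip.

With 5 stops there are 5!/2 = 60 distinct round trips (a route and its reverse cost the same).
W → Q → A → K → B → J → W: 26+16+21+19+25+22 = 129
W → Q → A → K → J → B → W: 26+16+21+15+25+12 = 115
W → Q → A → B → K → J → W: 26+16+23+19+15+22 = 121
W → Q → A → B → J → K → W: 26+16+23+25+15+30 = 135
W → Q → A → J → K → B → W: 26+16+13+15+19+12 = 101
W → Q → A → J → B → K → W: 26+16+13+25+19+30 = 129
W → Q → K → A → B → J → W: 26+5+21+23+25+22 = 122
W → Q → K → A → J → B → W: 26+5+21+13+25+12 = 102
W → Q → K → B → A → J → W: 26+5+19+23+13+22 = 108
W → Q → K → B → J → A → W: 26+5+19+25+13+11 = 99
W → Q → K → J → A → B → W: 26+5+15+13+23+12 = 94
W → Q → K → J → B → A → W: 26+5+15+25+23+11 = 105
W → Q → B → A → K → J → W: 26+14+23+21+15+22 = 121
W → Q → B → A → J → K → W: 26+14+23+13+15+30 = 121
… (46 more)
W → A → J → K → Q → B → W: 11+13+15+5+14+12 = 70  ← best
The minimum is 70.
One optimal route: W → A → J → K → Q → B → W (or its reverse).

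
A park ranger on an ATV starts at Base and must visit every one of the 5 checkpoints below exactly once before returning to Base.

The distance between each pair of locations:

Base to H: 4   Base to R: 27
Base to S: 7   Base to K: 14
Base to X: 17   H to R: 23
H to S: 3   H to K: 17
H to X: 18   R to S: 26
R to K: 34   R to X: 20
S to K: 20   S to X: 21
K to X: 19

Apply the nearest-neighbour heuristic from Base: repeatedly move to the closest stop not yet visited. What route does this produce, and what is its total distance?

Total distance 93 via the nearest-neighbour route Base → H → S → K → X → R → Base.

At Base the remaining stops are H 4, S 7, K 14, X 17, R 27; go to H.
At H the remaining stops are S 3, K 17, X 18, R 23; go to S.
At S the remaining stops are K 20, X 21, R 26; go to K.
At K the remaining stops are X 19, R 34; go to X.
At X the remaining stops are R 20; go to R.
Return R→Base: 27.
Total = 4 + 3 + 20 + 19 + 20 + 27 = 93.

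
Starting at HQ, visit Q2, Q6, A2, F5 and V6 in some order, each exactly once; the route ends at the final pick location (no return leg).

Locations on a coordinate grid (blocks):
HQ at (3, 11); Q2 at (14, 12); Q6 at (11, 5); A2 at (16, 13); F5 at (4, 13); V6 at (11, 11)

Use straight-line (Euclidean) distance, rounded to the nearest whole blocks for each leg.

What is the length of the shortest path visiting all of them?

There are 5! = 120 possible orderings.
HQ→Q2→Q6→A2→F5→V6: 11+8+9+12+7 = 47
HQ→Q2→Q6→A2→V6→F5: 11+8+9+5+7 = 40
HQ→Q2→Q6→F5→A2→V6: 11+8+11+12+5 = 47
HQ→Q2→Q6→F5→V6→A2: 11+8+11+7+5 = 42
HQ→Q2→Q6→V6→A2→F5: 11+8+6+5+12 = 42
HQ→Q2→Q6→V6→F5→A2: 11+8+6+7+12 = 44
HQ→Q2→A2→Q6→F5→V6: 11+2+9+11+7 = 40
HQ→Q2→A2→Q6→V6→F5: 11+2+9+6+7 = 35
HQ→Q2→A2→F5→Q6→V6: 11+2+12+11+6 = 42
HQ→Q2→A2→F5→V6→Q6: 11+2+12+7+6 = 38
HQ→Q2→A2→V6→Q6→F5: 11+2+5+6+11 = 35
HQ→Q2→A2→V6→F5→Q6: 11+2+5+7+11 = 36
HQ→Q2→F5→Q6→A2→V6: 11+10+11+9+5 = 46
HQ→Q2→F5→Q6→V6→A2: 11+10+11+6+5 = 43
… (106 more)
HQ→F5→V6→Q2→A2→Q6: 2+7+3+2+9 = 23  ← best
The minimum is 23.
One shortest path: HQ → F5 → V6 → Q2 → A2 → Q6.

Minimum one-way distance = 23 blocks.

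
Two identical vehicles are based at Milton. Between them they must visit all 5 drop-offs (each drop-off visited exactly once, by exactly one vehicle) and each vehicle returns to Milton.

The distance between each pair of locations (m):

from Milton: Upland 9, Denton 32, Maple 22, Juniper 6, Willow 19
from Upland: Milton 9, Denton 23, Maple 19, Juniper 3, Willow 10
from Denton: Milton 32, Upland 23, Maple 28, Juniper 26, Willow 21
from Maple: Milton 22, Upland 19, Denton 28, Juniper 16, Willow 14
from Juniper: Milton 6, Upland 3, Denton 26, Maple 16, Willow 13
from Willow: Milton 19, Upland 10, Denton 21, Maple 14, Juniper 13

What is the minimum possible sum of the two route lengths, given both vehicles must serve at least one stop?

Check every non-empty split of the stops between the two vehicles; for each half take its own optimal tour:
  {Upland} + {Denton, Maple, Juniper, Willow}: 18 + 89 = 107
  {Denton} + {Upland, Maple, Juniper, Willow}: 64 + 55 = 119
  {Upland, Denton} + {Maple, Juniper, Willow}: 64 + 55 = 119
  {Maple} + {Upland, Denton, Juniper, Willow}: 44 + 72 = 116
  {Upland, Maple} + {Denton, Juniper, Willow}: 50 + 72 = 122
  {Denton, Maple} + {Upland, Juniper, Willow}: 82 + 38 = 120
  … (15 splits in total)
  {Juniper} + {Upland, Denton, Maple, Willow}: 12 + 89 = 101  ← best
Best: vehicle 1 Milton → Juniper → Milton = 12; vehicle 2 Milton → Upland → Denton → Willow → Maple → Milton = 89; combined 101.

101 m — the smallest possible combined total.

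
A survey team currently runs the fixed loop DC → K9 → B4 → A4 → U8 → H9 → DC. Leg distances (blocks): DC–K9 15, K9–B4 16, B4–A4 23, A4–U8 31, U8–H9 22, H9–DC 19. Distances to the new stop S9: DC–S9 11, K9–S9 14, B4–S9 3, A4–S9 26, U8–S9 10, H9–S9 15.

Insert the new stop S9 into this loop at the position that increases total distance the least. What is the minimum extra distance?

Insertion cost between consecutive stops i–j is d(i,S9) + d(S9,j) − d(i,j):
  between DC and K9: 11 + 14 − 15 = 10
  between K9 and B4: 14 + 3 − 16 = 1
  between B4 and A4: 3 + 26 − 23 = 6
  between A4 and U8: 26 + 10 − 31 = 5
  between U8 and H9: 10 + 15 − 22 = 3
  between H9 and DC: 15 + 11 − 19 = 7
Cheapest insertion is between K9 and B4, adding 1.
New total = 126 + 1 = 127.

Adding 1 blocks by placing S9 on the K9–B4 leg.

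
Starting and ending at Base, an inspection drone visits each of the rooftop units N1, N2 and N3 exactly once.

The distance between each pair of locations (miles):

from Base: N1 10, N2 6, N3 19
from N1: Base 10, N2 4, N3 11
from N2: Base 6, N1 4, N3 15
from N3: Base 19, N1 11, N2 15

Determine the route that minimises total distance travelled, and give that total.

There are 3 distinct closed tours to check (reversals are equivalent).
Base - N1 - N2 - N3 - Base: 10+4+15+19 = 48
Base - N1 - N3 - N2 - Base: 10+11+15+6 = 42
Base - N2 - N1 - N3 - Base: 6+4+11+19 = 40
The minimum is 40.
One optimal route: Base → N2 → N1 → N3 → Base (or its reverse).

Minimum total distance: 40 miles.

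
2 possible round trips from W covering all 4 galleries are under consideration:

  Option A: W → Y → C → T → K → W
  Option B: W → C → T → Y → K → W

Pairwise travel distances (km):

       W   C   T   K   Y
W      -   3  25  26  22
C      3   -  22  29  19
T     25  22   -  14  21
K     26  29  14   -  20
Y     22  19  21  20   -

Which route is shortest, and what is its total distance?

Option A: 22 + 19 + 22 + 14 + 26 = 103
Option B: 3 + 22 + 21 + 20 + 26 = 92

Shortest is Option B, total 92 km.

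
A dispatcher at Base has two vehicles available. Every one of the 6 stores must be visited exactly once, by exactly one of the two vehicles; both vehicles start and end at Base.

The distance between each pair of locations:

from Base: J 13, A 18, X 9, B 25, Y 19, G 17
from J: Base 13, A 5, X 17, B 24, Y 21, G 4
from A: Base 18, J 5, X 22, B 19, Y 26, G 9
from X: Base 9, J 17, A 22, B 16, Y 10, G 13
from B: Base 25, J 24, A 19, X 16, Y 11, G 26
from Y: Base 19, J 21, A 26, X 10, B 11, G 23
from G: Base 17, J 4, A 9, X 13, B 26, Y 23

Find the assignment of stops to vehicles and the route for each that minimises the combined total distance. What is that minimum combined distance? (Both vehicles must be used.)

There are 2^5 − 1 = 31 ways to divide the 6 stops into two non-empty groups. For each, the best each vehicle can do is its own shortest tour through its group:
  {J} + {A, X, B, Y, G}: 26 + 75 = 101
  {A} + {J, X, B, Y, G}: 36 + 73 = 109
  {J, A} + {X, B, Y, G}: 36 + 73 = 109
  {X} + {J, A, B, Y, G}: 18 + 75 = 93
  {J, X} + {A, B, Y, G}: 39 + 75 = 114
  {A, X} + {J, B, Y, G}: 49 + 73 = 122
  … (31 splits in total)
Best: vehicle 1 Base → X → Base = 18; vehicle 2 Base → J → G → A → B → Y → Base = 75; combined 93.

93 — the smallest possible combined total.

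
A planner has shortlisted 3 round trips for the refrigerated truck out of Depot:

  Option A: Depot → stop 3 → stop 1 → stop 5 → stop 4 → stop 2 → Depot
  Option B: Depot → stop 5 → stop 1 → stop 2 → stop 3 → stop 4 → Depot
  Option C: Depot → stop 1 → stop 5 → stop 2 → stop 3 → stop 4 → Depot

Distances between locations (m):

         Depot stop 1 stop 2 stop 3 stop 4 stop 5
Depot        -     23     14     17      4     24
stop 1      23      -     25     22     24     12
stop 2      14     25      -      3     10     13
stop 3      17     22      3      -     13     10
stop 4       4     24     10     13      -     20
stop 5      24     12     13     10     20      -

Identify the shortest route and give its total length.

68 m — Option C is the shortest.

Option A: 17 + 22 + 12 + 20 + 10 + 14 = 95
Option B: 24 + 12 + 25 + 3 + 13 + 4 = 81
Option C: 23 + 12 + 13 + 3 + 13 + 4 = 68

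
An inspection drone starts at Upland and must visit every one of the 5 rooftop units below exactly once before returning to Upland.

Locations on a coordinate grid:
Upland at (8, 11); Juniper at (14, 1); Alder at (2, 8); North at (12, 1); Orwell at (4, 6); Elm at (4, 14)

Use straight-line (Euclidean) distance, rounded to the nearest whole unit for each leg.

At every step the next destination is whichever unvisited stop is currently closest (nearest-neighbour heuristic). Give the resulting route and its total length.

Upland → [Elm:5 / Orwell:6 / Alder:7 / North:11 / Juniper:12] → Elm (5)
Elm → [Alder:6 / Orwell:8 / North:15 / Juniper:16] → Alder (6)
Alder → [Orwell:3 / North:12 / Juniper:14] → Orwell (3)
Orwell → [North:9 / Juniper:11] → North (9)
North → [Juniper:2] → Juniper (2)
Return Juniper→Upland: 12.
Total = 5 + 6 + 3 + 9 + 2 + 12 = 37.

37 along Upland → Elm → Alder → Orwell → North → Juniper → Upland.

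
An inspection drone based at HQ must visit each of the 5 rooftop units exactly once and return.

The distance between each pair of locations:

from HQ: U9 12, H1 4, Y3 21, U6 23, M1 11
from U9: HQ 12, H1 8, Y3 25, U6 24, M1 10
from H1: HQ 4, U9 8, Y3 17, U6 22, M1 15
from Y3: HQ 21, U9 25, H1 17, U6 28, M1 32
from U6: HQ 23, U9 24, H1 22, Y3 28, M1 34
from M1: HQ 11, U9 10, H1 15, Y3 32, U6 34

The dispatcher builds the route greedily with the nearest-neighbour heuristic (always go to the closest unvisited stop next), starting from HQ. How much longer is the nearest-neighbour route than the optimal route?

HQ: H1=4, M1=11, U9=12, Y3=21, U6=23 ⇒ H1
H1: U9=8, M1=15, Y3=17, U6=22 ⇒ U9
U9: M1=10, U6=24, Y3=25 ⇒ M1
M1: Y3=32, U6=34 ⇒ Y3
Y3: U6=28 ⇒ U6
NN route HQ → H1 → U9 → M1 → Y3 → U6 → HQ costs 105.
Optimal: HQ → H1 → Y3 → U6 → U9 → M1 → HQ costs 94 (by enumerating all 60 distinct tours).
Excess = 105 − 94 = 11.

The nearest-neighbour route is 11 longer than optimal.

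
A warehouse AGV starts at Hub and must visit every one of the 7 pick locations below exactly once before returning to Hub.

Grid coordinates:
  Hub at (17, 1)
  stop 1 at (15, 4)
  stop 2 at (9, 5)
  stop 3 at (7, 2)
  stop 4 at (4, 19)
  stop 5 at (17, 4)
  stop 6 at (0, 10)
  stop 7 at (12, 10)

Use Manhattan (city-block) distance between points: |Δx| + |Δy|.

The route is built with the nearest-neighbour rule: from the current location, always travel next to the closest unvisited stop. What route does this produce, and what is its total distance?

At Hub the remaining stops are stop 5 3, stop 1 5, stop 3 11, stop 2 12, stop 7 14, stop 6 26, stop 4 31; go to stop 5.
At stop 5 the remaining stops are stop 1 2, stop 2 9, stop 7 11, stop 3 12, stop 6 23, stop 4 28; go to stop 1.
At stop 1 the remaining stops are stop 2 7, stop 7 9, stop 3 10, stop 6 21, stop 4 26; go to stop 2.
At stop 2 the remaining stops are stop 3 5, stop 7 8, stop 6 14, stop 4 19; go to stop 3.
At stop 3 the remaining stops are stop 7 13, stop 6 15, stop 4 20; go to stop 7.
At stop 7 the remaining stops are stop 6 12, stop 4 17; go to stop 6.
At stop 6 the remaining stops are stop 4 13; go to stop 4.
Return stop 4→Hub: 31.
Total = 3 + 2 + 7 + 5 + 13 + 12 + 13 + 31 = 86.

Total distance 86 via the nearest-neighbour route Hub → stop 5 → stop 1 → stop 2 → stop 3 → stop 7 → stop 6 → stop 4 → Hub.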